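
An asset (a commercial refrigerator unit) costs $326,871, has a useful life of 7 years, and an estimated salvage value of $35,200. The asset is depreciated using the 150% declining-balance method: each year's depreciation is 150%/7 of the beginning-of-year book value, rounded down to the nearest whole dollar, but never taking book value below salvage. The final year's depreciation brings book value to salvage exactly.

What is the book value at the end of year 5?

$97,883

Depreciable base = $326,871 − $35,200 = $291,671.
Year 1: ⌊$326,871 × 150%/7⌋ = $70,043. Book value $256,828.
Year 2: ⌊$256,828 × 150%/7⌋ = $55,034. Book value $201,794.
Year 3: ⌊$201,794 × 150%/7⌋ = $43,241. Book value $158,553.
Year 4: ⌊$158,553 × 150%/7⌋ = $33,975. Book value $124,578.
Year 5: ⌊$124,578 × 150%/7⌋ = $26,695. Book value $97,883.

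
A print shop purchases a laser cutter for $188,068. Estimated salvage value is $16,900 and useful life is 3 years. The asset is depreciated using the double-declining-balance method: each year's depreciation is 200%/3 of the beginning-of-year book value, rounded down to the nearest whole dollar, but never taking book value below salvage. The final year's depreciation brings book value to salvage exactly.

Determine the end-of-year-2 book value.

Depreciable base = $188,068 − $16,900 = $171,168.
Year 1: ⌊$188,068 × 200%/3⌋ = $125,378. Book value $62,690.
Year 2: ⌊$62,690 × 200%/3⌋ = $41,793. Book value $20,897.

$20,897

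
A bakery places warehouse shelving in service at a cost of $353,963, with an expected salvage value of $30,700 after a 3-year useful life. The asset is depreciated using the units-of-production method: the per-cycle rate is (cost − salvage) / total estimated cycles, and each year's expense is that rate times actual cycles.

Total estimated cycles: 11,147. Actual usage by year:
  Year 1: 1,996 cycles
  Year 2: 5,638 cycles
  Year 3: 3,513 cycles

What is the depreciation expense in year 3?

Depreciable base = $353,963 − $30,700 = $323,263.
Rate = $323,263 / 11,147 cycles = $29 per cycle.
Year 1: 1,996 × $29 = $57,884. Book value $296,079.
Year 2: 5,638 × $29 = $163,502. Book value $132,577.
Year 3: 3,513 × $29 = $101,877. Book value $30,700.

$101,877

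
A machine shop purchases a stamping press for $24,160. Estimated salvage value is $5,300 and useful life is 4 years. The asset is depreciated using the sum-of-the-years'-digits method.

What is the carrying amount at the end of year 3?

Depreciable base = $24,160 − $5,300 = $18,860.
Sum of the years' digits = 4+3+2+1 = 10.
Year 1: $18,860 × 4/10 = $7,544. Book value $16,616.
Year 2: $18,860 × 3/10 = $5,658. Book value $10,958.
Year 3: $18,860 × 2/10 = $3,772. Book value $7,186.

$7,186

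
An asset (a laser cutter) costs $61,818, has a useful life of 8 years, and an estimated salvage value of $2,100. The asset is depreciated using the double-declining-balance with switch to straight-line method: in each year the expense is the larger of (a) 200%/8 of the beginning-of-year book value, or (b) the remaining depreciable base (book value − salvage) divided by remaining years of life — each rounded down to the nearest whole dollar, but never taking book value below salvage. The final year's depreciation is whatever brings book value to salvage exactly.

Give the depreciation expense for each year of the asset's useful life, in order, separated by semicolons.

$15,454; $11,591; $8,693; $6,520; $4,890; $4,190; $4,190; $4,190

Depreciable base = $61,818 − $2,100 = $59,718.
Year 1: DB = ⌊$61,818 × 200%/8⌋ = $15,454; SL = ⌊$59,718/8⌋ = $7,464 → take DB $15,454. Book value $46,364.
Year 2: DB = ⌊$46,364 × 200%/8⌋ = $11,591; SL = ⌊$44,264/7⌋ = $6,323 → take DB $11,591. Book value $34,773.
Year 3: DB = ⌊$34,773 × 200%/8⌋ = $8,693; SL = ⌊$32,673/6⌋ = $5,445 → take DB $8,693. Book value $26,080.
Year 4: DB = ⌊$26,080 × 200%/8⌋ = $6,520; SL = ⌊$23,980/5⌋ = $4,796 → take DB $6,520. Book value $19,560.
Year 5: DB = ⌊$19,560 × 200%/8⌋ = $4,890; SL = ⌊$17,460/4⌋ = $4,365 → take DB $4,890. Book value $14,670.
Year 6: DB = ⌊$14,670 × 200%/8⌋ = $3,667; SL = ⌊$12,570/3⌋ = $4,190 → take SL $4,190. Book value $10,480.
Year 7: DB = ⌊$10,480 × 200%/8⌋ = $2,620; SL = ⌊$8,380/2⌋ = $4,190 → take SL $4,190. Book value $6,290.
Year 8 (final): $6,290 − $2,100 = $4,190. Book value $2,100.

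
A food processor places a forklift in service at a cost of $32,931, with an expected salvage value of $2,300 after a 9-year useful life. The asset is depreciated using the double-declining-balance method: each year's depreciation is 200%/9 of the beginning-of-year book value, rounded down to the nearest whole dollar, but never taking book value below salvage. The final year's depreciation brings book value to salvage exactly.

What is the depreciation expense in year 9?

Depreciable base = $32,931 − $2,300 = $30,631.
Year 1: ⌊$32,931 × 200%/9⌋ = $7,318. Book value $25,613.
Year 2: ⌊$25,613 × 200%/9⌋ = $5,691. Book value $19,922.
Year 3: ⌊$19,922 × 200%/9⌋ = $4,427. Book value $15,495.
Year 4: ⌊$15,495 × 200%/9⌋ = $3,443. Book value $12,052.
Year 5: ⌊$12,052 × 200%/9⌋ = $2,678. Book value $9,374.
Year 6: ⌊$9,374 × 200%/9⌋ = $2,083. Book value $7,291.
Year 7: ⌊$7,291 × 200%/9⌋ = $1,620. Book value $5,671.
Year 8: ⌊$5,671 × 200%/9⌋ = $1,260. Book value $4,411.
Year 9 (final): $4,411 − $2,300 = $2,111. Book value $2,300.

$2,111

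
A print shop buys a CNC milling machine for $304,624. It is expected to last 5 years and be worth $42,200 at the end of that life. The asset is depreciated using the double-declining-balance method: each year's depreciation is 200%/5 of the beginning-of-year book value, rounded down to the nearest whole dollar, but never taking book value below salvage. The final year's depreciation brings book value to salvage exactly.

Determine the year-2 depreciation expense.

$73,110

Depreciable base = $304,624 − $42,200 = $262,424.
Year 1: ⌊$304,624 × 200%/5⌋ = $121,849. Book value $182,775.
Year 2: ⌊$182,775 × 200%/5⌋ = $73,110. Book value $109,665.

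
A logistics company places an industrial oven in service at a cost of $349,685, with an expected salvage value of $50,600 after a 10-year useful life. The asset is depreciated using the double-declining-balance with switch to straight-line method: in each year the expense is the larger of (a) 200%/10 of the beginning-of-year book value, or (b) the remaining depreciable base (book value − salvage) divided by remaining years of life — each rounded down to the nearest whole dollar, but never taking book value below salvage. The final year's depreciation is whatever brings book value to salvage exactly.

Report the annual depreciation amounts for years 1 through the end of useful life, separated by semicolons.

Depreciable base = $349,685 − $50,600 = $299,085.
Year 1: DB = ⌊$349,685 × 200%/10⌋ = $69,937; SL = ⌊$299,085/10⌋ = $29,908 → take DB $69,937. Book value $279,748.
Year 2: DB = ⌊$279,748 × 200%/10⌋ = $55,949; SL = ⌊$229,148/9⌋ = $25,460 → take DB $55,949. Book value $223,799.
Year 3: DB = ⌊$223,799 × 200%/10⌋ = $44,759; SL = ⌊$173,199/8⌋ = $21,649 → take DB $44,759. Book value $179,040.
Year 4: DB = ⌊$179,040 × 200%/10⌋ = $35,808; SL = ⌊$128,440/7⌋ = $18,348 → take DB $35,808. Book value $143,232.
Year 5: DB = ⌊$143,232 × 200%/10⌋ = $28,646; SL = ⌊$92,632/6⌋ = $15,438 → take DB $28,646. Book value $114,586.
Year 6: DB = ⌊$114,586 × 200%/10⌋ = $22,917; SL = ⌊$63,986/5⌋ = $12,797 → take DB $22,917. Book value $91,669.
Year 7: DB = ⌊$91,669 × 200%/10⌋ = $18,333; SL = ⌊$41,069/4⌋ = $10,267 → take DB $18,333. Book value $73,336.
Year 8: DB = ⌊$73,336 × 200%/10⌋ = $14,667; SL = ⌊$22,736/3⌋ = $7,578 → take DB $14,667. Book value $58,669.
Year 9: DB = ⌊$58,669 × 200%/10⌋ = $11,733; SL = ⌊$8,069/2⌋ = $4,034 → take DB $11,733, capped at $8,069. Book value $50,600.
Year 10 (final): $50,600 − $50,600 = $0. Book value $50,600.

$69,937; $55,949; $44,759; $35,808; $28,646; $22,917; $18,333; $14,667; $8,069; $0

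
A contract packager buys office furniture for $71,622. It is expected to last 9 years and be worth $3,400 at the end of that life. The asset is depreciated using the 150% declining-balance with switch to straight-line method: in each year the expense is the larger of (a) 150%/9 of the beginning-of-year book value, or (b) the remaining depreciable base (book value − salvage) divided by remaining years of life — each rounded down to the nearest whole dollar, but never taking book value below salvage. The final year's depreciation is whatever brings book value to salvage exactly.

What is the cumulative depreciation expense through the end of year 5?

$43,309

Depreciable base = $71,622 − $3,400 = $68,222.
Year 1: DB = ⌊$71,622 × 150%/9⌋ = $11,937; SL = ⌊$68,222/9⌋ = $7,580 → take DB $11,937. Book value $59,685.
Year 2: DB = ⌊$59,685 × 150%/9⌋ = $9,947; SL = ⌊$56,285/8⌋ = $7,035 → take DB $9,947. Book value $49,738.
Year 3: DB = ⌊$49,738 × 150%/9⌋ = $8,289; SL = ⌊$46,338/7⌋ = $6,619 → take DB $8,289. Book value $41,449.
Year 4: DB = ⌊$41,449 × 150%/9⌋ = $6,908; SL = ⌊$38,049/6⌋ = $6,341 → take DB $6,908. Book value $34,541.
Year 5: DB = ⌊$34,541 × 150%/9⌋ = $5,756; SL = ⌊$31,141/5⌋ = $6,228 → take SL $6,228. Book value $28,313.
Accumulated through year 5 = $71,622 − $28,313 = $43,309.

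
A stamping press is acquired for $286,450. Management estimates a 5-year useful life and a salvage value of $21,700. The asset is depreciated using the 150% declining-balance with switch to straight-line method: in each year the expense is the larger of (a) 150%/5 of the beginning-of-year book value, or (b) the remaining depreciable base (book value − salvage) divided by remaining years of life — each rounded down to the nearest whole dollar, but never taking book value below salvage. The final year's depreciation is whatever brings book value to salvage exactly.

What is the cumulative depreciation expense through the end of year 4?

Depreciable base = $286,450 − $21,700 = $264,750.
Year 1: DB = ⌊$286,450 × 150%/5⌋ = $85,935; SL = ⌊$264,750/5⌋ = $52,950 → take DB $85,935. Book value $200,515.
Year 2: DB = ⌊$200,515 × 150%/5⌋ = $60,154; SL = ⌊$178,815/4⌋ = $44,703 → take DB $60,154. Book value $140,361.
Year 3: DB = ⌊$140,361 × 150%/5⌋ = $42,108; SL = ⌊$118,661/3⌋ = $39,553 → take DB $42,108. Book value $98,253.
Year 4: DB = ⌊$98,253 × 150%/5⌋ = $29,475; SL = ⌊$76,553/2⌋ = $38,276 → take SL $38,276. Book value $59,977.
Accumulated through year 4 = $286,450 − $59,977 = $226,473.

$226,473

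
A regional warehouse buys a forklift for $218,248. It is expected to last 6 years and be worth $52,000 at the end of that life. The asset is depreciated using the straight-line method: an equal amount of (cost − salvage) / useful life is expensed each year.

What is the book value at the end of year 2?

Depreciable base = $218,248 − $52,000 = $166,248.
Annual expense = $166,248 / 6 = $27,708.
End of year 1: book value $190,540.
End of year 2: book value $162,832.

$162,832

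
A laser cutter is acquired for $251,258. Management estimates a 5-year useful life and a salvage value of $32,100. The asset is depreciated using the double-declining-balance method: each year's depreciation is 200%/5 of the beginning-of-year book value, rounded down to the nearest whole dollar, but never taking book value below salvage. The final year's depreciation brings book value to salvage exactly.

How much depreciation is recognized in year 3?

$36,181

Depreciable base = $251,258 − $32,100 = $219,158.
Year 1: ⌊$251,258 × 200%/5⌋ = $100,503. Book value $150,755.
Year 2: ⌊$150,755 × 200%/5⌋ = $60,302. Book value $90,453.
Year 3: ⌊$90,453 × 200%/5⌋ = $36,181. Book value $54,272.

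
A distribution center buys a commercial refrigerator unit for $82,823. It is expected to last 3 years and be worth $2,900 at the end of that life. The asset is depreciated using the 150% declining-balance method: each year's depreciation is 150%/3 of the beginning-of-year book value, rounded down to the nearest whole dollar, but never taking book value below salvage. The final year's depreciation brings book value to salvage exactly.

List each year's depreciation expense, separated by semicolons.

Depreciable base = $82,823 − $2,900 = $79,923.
Year 1: ⌊$82,823 × 150%/3⌋ = $41,411. Book value $41,412.
Year 2: ⌊$41,412 × 150%/3⌋ = $20,706. Book value $20,706.
Year 3 (final): $20,706 − $2,900 = $17,806. Book value $2,900.

$41,411; $20,706; $17,806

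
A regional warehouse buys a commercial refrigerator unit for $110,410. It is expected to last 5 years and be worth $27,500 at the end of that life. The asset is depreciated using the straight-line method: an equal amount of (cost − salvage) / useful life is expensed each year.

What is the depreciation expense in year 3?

$16,582

Depreciable base = $110,410 − $27,500 = $82,910.
Annual expense = $82,910 / 5 = $16,582.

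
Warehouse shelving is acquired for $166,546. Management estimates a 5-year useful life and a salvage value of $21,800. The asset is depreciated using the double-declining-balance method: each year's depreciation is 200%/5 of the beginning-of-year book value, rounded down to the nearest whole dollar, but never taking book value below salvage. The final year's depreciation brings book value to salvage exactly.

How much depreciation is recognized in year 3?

Depreciable base = $166,546 − $21,800 = $144,746.
Year 1: ⌊$166,546 × 200%/5⌋ = $66,618. Book value $99,928.
Year 2: ⌊$99,928 × 200%/5⌋ = $39,971. Book value $59,957.
Year 3: ⌊$59,957 × 200%/5⌋ = $23,982. Book value $35,975.

$23,982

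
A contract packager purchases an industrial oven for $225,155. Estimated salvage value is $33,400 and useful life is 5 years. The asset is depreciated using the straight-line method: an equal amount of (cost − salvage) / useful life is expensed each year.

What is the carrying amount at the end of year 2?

Depreciable base = $225,155 − $33,400 = $191,755.
Annual expense = $191,755 / 5 = $38,351.
End of year 1: book value $186,804.
End of year 2: book value $148,453.

$148,453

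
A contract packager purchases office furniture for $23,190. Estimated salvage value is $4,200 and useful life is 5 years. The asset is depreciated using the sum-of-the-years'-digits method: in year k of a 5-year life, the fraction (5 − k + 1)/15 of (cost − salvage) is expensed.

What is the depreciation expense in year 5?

$1,266

Depreciable base = $23,190 − $4,200 = $18,990.
Sum of the years' digits = 5+4+3+2+1 = 15.
Year 1: $18,990 × 5/15 = $6,330. Book value $16,860.
Year 2: $18,990 × 4/15 = $5,064. Book value $11,796.
Year 3: $18,990 × 3/15 = $3,798. Book value $7,998.
Year 4: $18,990 × 2/15 = $2,532. Book value $5,466.
Year 5: $18,990 × 1/15 = $1,266. Book value $4,200.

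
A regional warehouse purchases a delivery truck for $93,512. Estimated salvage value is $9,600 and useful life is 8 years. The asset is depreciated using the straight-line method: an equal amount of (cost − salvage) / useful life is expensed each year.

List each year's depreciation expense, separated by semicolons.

Depreciable base = $93,512 − $9,600 = $83,912.
Annual expense = $83,912 / 8 = $10,489.
End of year 1: book value $83,023.
End of year 2: book value $72,534.
End of year 3: book value $62,045.
End of year 4: book value $51,556.
End of year 5: book value $41,067.
End of year 6: book value $30,578.
End of year 7: book value $20,089.
End of year 8: book value $9,600.

$10,489; $10,489; $10,489; $10,489; $10,489; $10,489; $10,489; $10,489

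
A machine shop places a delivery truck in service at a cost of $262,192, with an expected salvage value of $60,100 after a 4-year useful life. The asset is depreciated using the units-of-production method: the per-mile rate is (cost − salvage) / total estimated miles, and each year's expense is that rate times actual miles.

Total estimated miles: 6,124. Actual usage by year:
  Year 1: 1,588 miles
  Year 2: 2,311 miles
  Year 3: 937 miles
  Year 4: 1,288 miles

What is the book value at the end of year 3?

Depreciable base = $262,192 − $60,100 = $202,092.
Rate = $202,092 / 6,124 miles = $33 per mile.
Year 1: 1,588 × $33 = $52,404. Book value $209,788.
Year 2: 2,311 × $33 = $76,263. Book value $133,525.
Year 3: 937 × $33 = $30,921. Book value $102,604.

$102,604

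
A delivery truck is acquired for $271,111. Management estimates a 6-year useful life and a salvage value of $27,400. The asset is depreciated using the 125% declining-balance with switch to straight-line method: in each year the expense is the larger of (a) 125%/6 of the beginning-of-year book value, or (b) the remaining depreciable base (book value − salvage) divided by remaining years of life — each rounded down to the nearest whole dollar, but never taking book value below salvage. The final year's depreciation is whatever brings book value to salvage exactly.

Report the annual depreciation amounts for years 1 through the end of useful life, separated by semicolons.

Depreciable base = $271,111 − $27,400 = $243,711.
Year 1: DB = ⌊$271,111 × 125%/6⌋ = $56,481; SL = ⌊$243,711/6⌋ = $40,618 → take DB $56,481. Book value $214,630.
Year 2: DB = ⌊$214,630 × 125%/6⌋ = $44,714; SL = ⌊$187,230/5⌋ = $37,446 → take DB $44,714. Book value $169,916.
Year 3: DB = ⌊$169,916 × 125%/6⌋ = $35,399; SL = ⌊$142,516/4⌋ = $35,629 → take SL $35,629. Book value $134,287.
Year 4: DB = ⌊$134,287 × 125%/6⌋ = $27,976; SL = ⌊$106,887/3⌋ = $35,629 → take SL $35,629. Book value $98,658.
Year 5: DB = ⌊$98,658 × 125%/6⌋ = $20,553; SL = ⌊$71,258/2⌋ = $35,629 → take SL $35,629. Book value $63,029.
Year 6 (final): $63,029 − $27,400 = $35,629. Book value $27,400.

$56,481; $44,714; $35,629; $35,629; $35,629; $35,629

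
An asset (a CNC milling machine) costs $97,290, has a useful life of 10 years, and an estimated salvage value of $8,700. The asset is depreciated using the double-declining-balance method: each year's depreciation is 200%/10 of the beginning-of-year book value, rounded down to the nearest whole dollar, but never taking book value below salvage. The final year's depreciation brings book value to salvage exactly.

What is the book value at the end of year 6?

$25,505

Depreciable base = $97,290 − $8,700 = $88,590.
Year 1: ⌊$97,290 × 200%/10⌋ = $19,458. Book value $77,832.
Year 2: ⌊$77,832 × 200%/10⌋ = $15,566. Book value $62,266.
Year 3: ⌊$62,266 × 200%/10⌋ = $12,453. Book value $49,813.
Year 4: ⌊$49,813 × 200%/10⌋ = $9,962. Book value $39,851.
Year 5: ⌊$39,851 × 200%/10⌋ = $7,970. Book value $31,881.
Year 6: ⌊$31,881 × 200%/10⌋ = $6,376. Book value $25,505.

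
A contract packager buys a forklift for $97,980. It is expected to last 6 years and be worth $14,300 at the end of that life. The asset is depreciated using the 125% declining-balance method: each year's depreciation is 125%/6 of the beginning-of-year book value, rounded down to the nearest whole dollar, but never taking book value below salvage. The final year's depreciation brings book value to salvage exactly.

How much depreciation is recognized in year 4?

$10,128

Depreciable base = $97,980 − $14,300 = $83,680.
Year 1: ⌊$97,980 × 125%/6⌋ = $20,412. Book value $77,568.
Year 2: ⌊$77,568 × 125%/6⌋ = $16,160. Book value $61,408.
Year 3: ⌊$61,408 × 125%/6⌋ = $12,793. Book value $48,615.
Year 4: ⌊$48,615 × 125%/6⌋ = $10,128. Book value $38,487.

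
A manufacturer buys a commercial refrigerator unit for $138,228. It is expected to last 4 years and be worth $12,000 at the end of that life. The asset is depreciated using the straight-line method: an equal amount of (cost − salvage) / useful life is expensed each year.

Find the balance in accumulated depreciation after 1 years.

Depreciable base = $138,228 − $12,000 = $126,228.
Annual expense = $126,228 / 4 = $31,557.
End of year 1: book value $106,671.
Accumulated through year 1 = $138,228 − $106,671 = $31,557.

$31,557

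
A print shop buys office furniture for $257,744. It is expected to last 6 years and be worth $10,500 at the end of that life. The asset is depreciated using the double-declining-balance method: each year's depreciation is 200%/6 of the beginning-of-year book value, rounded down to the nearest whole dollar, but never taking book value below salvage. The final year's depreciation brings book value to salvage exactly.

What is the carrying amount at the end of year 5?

$33,943

Depreciable base = $257,744 − $10,500 = $247,244.
Year 1: ⌊$257,744 × 200%/6⌋ = $85,914. Book value $171,830.
Year 2: ⌊$171,830 × 200%/6⌋ = $57,276. Book value $114,554.
Year 3: ⌊$114,554 × 200%/6⌋ = $38,184. Book value $76,370.
Year 4: ⌊$76,370 × 200%/6⌋ = $25,456. Book value $50,914.
Year 5: ⌊$50,914 × 200%/6⌋ = $16,971. Book value $33,943.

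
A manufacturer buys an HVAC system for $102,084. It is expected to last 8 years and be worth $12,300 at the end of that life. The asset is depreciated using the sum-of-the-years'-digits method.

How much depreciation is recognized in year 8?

$2,494

Depreciable base = $102,084 − $12,300 = $89,784.
Sum of the years' digits = 8+7+6+5+4+3+2+1 = 36.
Year 1: $89,784 × 8/36 = $19,952. Book value $82,132.
Year 2: $89,784 × 7/36 = $17,458. Book value $64,674.
Year 3: $89,784 × 6/36 = $14,964. Book value $49,710.
Year 4: $89,784 × 5/36 = $12,470. Book value $37,240.
Year 5: $89,784 × 4/36 = $9,976. Book value $27,264.
Year 6: $89,784 × 3/36 = $7,482. Book value $19,782.
Year 7: $89,784 × 2/36 = $4,988. Book value $14,794.
Year 8: $89,784 × 1/36 = $2,494. Book value $12,300.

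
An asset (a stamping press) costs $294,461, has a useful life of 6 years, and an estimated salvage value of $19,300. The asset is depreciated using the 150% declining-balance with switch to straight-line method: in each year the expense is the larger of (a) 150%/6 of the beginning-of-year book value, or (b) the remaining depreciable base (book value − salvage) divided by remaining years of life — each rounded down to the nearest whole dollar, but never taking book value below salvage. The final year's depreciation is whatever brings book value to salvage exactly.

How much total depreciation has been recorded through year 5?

$240,185

Depreciable base = $294,461 − $19,300 = $275,161.
Year 1: DB = ⌊$294,461 × 150%/6⌋ = $73,615; SL = ⌊$275,161/6⌋ = $45,860 → take DB $73,615. Book value $220,846.
Year 2: DB = ⌊$220,846 × 150%/6⌋ = $55,211; SL = ⌊$201,546/5⌋ = $40,309 → take DB $55,211. Book value $165,635.
Year 3: DB = ⌊$165,635 × 150%/6⌋ = $41,408; SL = ⌊$146,335/4⌋ = $36,583 → take DB $41,408. Book value $124,227.
Year 4: DB = ⌊$124,227 × 150%/6⌋ = $31,056; SL = ⌊$104,927/3⌋ = $34,975 → take SL $34,975. Book value $89,252.
Year 5: DB = ⌊$89,252 × 150%/6⌋ = $22,313; SL = ⌊$69,952/2⌋ = $34,976 → take SL $34,976. Book value $54,276.
Accumulated through year 5 = $294,461 − $54,276 = $240,185.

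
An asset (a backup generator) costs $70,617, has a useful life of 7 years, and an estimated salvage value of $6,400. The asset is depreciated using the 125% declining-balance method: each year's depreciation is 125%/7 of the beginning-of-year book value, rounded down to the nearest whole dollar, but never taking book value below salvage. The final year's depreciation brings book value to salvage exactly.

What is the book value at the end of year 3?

Depreciable base = $70,617 − $6,400 = $64,217.
Year 1: ⌊$70,617 × 125%/7⌋ = $12,610. Book value $58,007.
Year 2: ⌊$58,007 × 125%/7⌋ = $10,358. Book value $47,649.
Year 3: ⌊$47,649 × 125%/7⌋ = $8,508. Book value $39,141.

$39,141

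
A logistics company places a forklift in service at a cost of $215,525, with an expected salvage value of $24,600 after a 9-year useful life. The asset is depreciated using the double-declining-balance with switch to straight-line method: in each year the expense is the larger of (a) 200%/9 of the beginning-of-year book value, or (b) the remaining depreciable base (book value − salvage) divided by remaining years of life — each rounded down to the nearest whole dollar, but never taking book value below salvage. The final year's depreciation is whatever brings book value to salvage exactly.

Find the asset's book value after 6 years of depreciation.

Depreciable base = $215,525 − $24,600 = $190,925.
Year 1: DB = ⌊$215,525 × 200%/9⌋ = $47,894; SL = ⌊$190,925/9⌋ = $21,213 → take DB $47,894. Book value $167,631.
Year 2: DB = ⌊$167,631 × 200%/9⌋ = $37,251; SL = ⌊$143,031/8⌋ = $17,878 → take DB $37,251. Book value $130,380.
Year 3: DB = ⌊$130,380 × 200%/9⌋ = $28,973; SL = ⌊$105,780/7⌋ = $15,111 → take DB $28,973. Book value $101,407.
Year 4: DB = ⌊$101,407 × 200%/9⌋ = $22,534; SL = ⌊$76,807/6⌋ = $12,801 → take DB $22,534. Book value $78,873.
Year 5: DB = ⌊$78,873 × 200%/9⌋ = $17,527; SL = ⌊$54,273/5⌋ = $10,854 → take DB $17,527. Book value $61,346.
Year 6: DB = ⌊$61,346 × 200%/9⌋ = $13,632; SL = ⌊$36,746/4⌋ = $9,186 → take DB $13,632. Book value $47,714.

$47,714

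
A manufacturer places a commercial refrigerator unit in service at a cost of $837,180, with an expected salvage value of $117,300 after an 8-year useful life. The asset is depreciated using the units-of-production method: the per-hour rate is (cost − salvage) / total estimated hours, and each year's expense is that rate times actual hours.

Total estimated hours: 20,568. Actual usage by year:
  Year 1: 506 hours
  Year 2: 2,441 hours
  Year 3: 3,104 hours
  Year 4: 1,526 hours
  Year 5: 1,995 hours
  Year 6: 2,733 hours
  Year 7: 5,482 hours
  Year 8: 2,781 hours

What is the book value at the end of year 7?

Depreciable base = $837,180 − $117,300 = $719,880.
Rate = $719,880 / 20,568 hours = $35 per hour.
Year 1: 506 × $35 = $17,710. Book value $819,470.
Year 2: 2,441 × $35 = $85,435. Book value $734,035.
Year 3: 3,104 × $35 = $108,640. Book value $625,395.
Year 4: 1,526 × $35 = $53,410. Book value $571,985.
Year 5: 1,995 × $35 = $69,825. Book value $502,160.
Year 6: 2,733 × $35 = $95,655. Book value $406,505.
Year 7: 5,482 × $35 = $191,870. Book value $214,635.

$214,635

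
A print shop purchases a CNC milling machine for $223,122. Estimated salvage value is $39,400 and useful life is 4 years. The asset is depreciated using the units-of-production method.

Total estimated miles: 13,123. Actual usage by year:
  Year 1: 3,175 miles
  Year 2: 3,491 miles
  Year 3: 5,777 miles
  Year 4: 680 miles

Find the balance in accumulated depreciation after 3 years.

$174,202

Depreciable base = $223,122 − $39,400 = $183,722.
Rate = $183,722 / 13,123 miles = $14 per mile.
Year 1: 3,175 × $14 = $44,450. Book value $178,672.
Year 2: 3,491 × $14 = $48,874. Book value $129,798.
Year 3: 5,777 × $14 = $80,878. Book value $48,920.
Accumulated through year 3 = $223,122 − $48,920 = $174,202.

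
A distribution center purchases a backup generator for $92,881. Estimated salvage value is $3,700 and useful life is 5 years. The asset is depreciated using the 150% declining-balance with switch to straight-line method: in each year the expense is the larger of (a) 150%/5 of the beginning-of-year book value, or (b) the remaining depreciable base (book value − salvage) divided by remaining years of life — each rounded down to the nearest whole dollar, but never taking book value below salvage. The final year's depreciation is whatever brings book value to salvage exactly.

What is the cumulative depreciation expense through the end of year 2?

Depreciable base = $92,881 − $3,700 = $89,181.
Year 1: DB = ⌊$92,881 × 150%/5⌋ = $27,864; SL = ⌊$89,181/5⌋ = $17,836 → take DB $27,864. Book value $65,017.
Year 2: DB = ⌊$65,017 × 150%/5⌋ = $19,505; SL = ⌊$61,317/4⌋ = $15,329 → take DB $19,505. Book value $45,512.
Accumulated through year 2 = $92,881 − $45,512 = $47,369.

$47,369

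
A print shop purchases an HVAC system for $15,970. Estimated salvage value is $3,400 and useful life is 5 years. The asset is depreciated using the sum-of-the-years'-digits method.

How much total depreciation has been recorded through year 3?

Depreciable base = $15,970 − $3,400 = $12,570.
Sum of the years' digits = 5+4+3+2+1 = 15.
Year 1: $12,570 × 5/15 = $4,190. Book value $11,780.
Year 2: $12,570 × 4/15 = $3,352. Book value $8,428.
Year 3: $12,570 × 3/15 = $2,514. Book value $5,914.
Accumulated through year 3 = $15,970 − $5,914 = $10,056.

$10,056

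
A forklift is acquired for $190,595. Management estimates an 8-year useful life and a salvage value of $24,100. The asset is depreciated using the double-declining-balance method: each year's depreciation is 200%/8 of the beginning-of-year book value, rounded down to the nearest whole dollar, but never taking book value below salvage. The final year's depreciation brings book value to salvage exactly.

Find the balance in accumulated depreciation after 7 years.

$165,152

Depreciable base = $190,595 − $24,100 = $166,495.
Year 1: ⌊$190,595 × 200%/8⌋ = $47,648. Book value $142,947.
Year 2: ⌊$142,947 × 200%/8⌋ = $35,736. Book value $107,211.
Year 3: ⌊$107,211 × 200%/8⌋ = $26,802. Book value $80,409.
Year 4: ⌊$80,409 × 200%/8⌋ = $20,102. Book value $60,307.
Year 5: ⌊$60,307 × 200%/8⌋ = $15,076. Book value $45,231.
Year 6: ⌊$45,231 × 200%/8⌋ = $11,307. Book value $33,924.
Year 7: ⌊$33,924 × 200%/8⌋ = $8,481. Book value $25,443.
Accumulated through year 7 = $190,595 − $25,443 = $165,152.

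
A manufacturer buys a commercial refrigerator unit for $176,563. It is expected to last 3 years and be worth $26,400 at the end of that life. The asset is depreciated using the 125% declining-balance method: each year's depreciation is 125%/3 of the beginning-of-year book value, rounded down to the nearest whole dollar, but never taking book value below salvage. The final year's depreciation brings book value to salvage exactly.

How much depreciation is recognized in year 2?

$42,915

Depreciable base = $176,563 − $26,400 = $150,163.
Year 1: ⌊$176,563 × 125%/3⌋ = $73,567. Book value $102,996.
Year 2: ⌊$102,996 × 125%/3⌋ = $42,915. Book value $60,081.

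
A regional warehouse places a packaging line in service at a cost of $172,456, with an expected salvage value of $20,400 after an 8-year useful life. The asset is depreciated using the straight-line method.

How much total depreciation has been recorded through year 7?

$133,049

Depreciable base = $172,456 − $20,400 = $152,056.
Annual expense = $152,056 / 8 = $19,007.
End of year 1: book value $153,449.
End of year 2: book value $134,442.
End of year 3: book value $115,435.
End of year 4: book value $96,428.
End of year 5: book value $77,421.
End of year 6: book value $58,414.
End of year 7: book value $39,407.
Accumulated through year 7 = $172,456 − $39,407 = $133,049.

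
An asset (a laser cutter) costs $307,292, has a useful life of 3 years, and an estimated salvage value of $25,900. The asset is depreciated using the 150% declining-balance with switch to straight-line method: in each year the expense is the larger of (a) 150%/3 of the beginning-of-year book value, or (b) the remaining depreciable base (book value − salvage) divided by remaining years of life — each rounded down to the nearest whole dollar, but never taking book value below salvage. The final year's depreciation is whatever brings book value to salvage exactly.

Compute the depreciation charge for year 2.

$76,823

Depreciable base = $307,292 − $25,900 = $281,392.
Year 1: DB = ⌊$307,292 × 150%/3⌋ = $153,646; SL = ⌊$281,392/3⌋ = $93,797 → take DB $153,646. Book value $153,646.
Year 2: DB = ⌊$153,646 × 150%/3⌋ = $76,823; SL = ⌊$127,746/2⌋ = $63,873 → take DB $76,823. Book value $76,823.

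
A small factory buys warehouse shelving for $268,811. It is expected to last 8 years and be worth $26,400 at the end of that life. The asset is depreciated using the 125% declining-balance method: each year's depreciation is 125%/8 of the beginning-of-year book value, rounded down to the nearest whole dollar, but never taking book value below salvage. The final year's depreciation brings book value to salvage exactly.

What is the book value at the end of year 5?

Depreciable base = $268,811 − $26,400 = $242,411.
Year 1: ⌊$268,811 × 125%/8⌋ = $42,001. Book value $226,810.
Year 2: ⌊$226,810 × 125%/8⌋ = $35,439. Book value $191,371.
Year 3: ⌊$191,371 × 125%/8⌋ = $29,901. Book value $161,470.
Year 4: ⌊$161,470 × 125%/8⌋ = $25,229. Book value $136,241.
Year 5: ⌊$136,241 × 125%/8⌋ = $21,287. Book value $114,954.

$114,954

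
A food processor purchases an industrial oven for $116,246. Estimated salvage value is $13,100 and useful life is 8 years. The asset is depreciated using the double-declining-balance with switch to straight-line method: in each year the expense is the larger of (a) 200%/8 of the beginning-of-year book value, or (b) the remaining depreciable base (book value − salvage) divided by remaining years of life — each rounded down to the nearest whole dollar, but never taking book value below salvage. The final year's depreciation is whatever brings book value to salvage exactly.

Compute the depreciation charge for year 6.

Depreciable base = $116,246 − $13,100 = $103,146.
Year 1: DB = ⌊$116,246 × 200%/8⌋ = $29,061; SL = ⌊$103,146/8⌋ = $12,893 → take DB $29,061. Book value $87,185.
Year 2: DB = ⌊$87,185 × 200%/8⌋ = $21,796; SL = ⌊$74,085/7⌋ = $10,583 → take DB $21,796. Book value $65,389.
Year 3: DB = ⌊$65,389 × 200%/8⌋ = $16,347; SL = ⌊$52,289/6⌋ = $8,714 → take DB $16,347. Book value $49,042.
Year 4: DB = ⌊$49,042 × 200%/8⌋ = $12,260; SL = ⌊$35,942/5⌋ = $7,188 → take DB $12,260. Book value $36,782.
Year 5: DB = ⌊$36,782 × 200%/8⌋ = $9,195; SL = ⌊$23,682/4⌋ = $5,920 → take DB $9,195. Book value $27,587.
Year 6: DB = ⌊$27,587 × 200%/8⌋ = $6,896; SL = ⌊$14,487/3⌋ = $4,829 → take DB $6,896. Book value $20,691.

$6,896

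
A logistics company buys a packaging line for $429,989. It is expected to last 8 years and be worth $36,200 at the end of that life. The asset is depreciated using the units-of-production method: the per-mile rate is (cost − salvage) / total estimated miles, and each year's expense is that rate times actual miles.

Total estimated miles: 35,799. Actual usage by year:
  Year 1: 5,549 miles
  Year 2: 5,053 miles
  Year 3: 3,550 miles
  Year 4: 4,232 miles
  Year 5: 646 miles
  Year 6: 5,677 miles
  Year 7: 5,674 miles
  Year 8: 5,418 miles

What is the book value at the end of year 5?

$220,659

Depreciable base = $429,989 − $36,200 = $393,789.
Rate = $393,789 / 35,799 miles = $11 per mile.
Year 1: 5,549 × $11 = $61,039. Book value $368,950.
Year 2: 5,053 × $11 = $55,583. Book value $313,367.
Year 3: 3,550 × $11 = $39,050. Book value $274,317.
Year 4: 4,232 × $11 = $46,552. Book value $227,765.
Year 5: 646 × $11 = $7,106. Book value $220,659.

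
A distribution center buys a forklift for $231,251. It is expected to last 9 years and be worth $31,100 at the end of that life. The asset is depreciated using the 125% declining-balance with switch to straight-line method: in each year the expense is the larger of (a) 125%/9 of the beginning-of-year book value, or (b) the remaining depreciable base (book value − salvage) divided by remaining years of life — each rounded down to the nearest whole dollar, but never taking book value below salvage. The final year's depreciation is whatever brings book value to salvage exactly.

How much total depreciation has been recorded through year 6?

$142,519

Depreciable base = $231,251 − $31,100 = $200,151.
Year 1: DB = ⌊$231,251 × 125%/9⌋ = $32,118; SL = ⌊$200,151/9⌋ = $22,239 → take DB $32,118. Book value $199,133.
Year 2: DB = ⌊$199,133 × 125%/9⌋ = $27,657; SL = ⌊$168,033/8⌋ = $21,004 → take DB $27,657. Book value $171,476.
Year 3: DB = ⌊$171,476 × 125%/9⌋ = $23,816; SL = ⌊$140,376/7⌋ = $20,053 → take DB $23,816. Book value $147,660.
Year 4: DB = ⌊$147,660 × 125%/9⌋ = $20,508; SL = ⌊$116,560/6⌋ = $19,426 → take DB $20,508. Book value $127,152.
Year 5: DB = ⌊$127,152 × 125%/9⌋ = $17,660; SL = ⌊$96,052/5⌋ = $19,210 → take SL $19,210. Book value $107,942.
Year 6: DB = ⌊$107,942 × 125%/9⌋ = $14,991; SL = ⌊$76,842/4⌋ = $19,210 → take SL $19,210. Book value $88,732.
Accumulated through year 6 = $231,251 − $88,732 = $142,519.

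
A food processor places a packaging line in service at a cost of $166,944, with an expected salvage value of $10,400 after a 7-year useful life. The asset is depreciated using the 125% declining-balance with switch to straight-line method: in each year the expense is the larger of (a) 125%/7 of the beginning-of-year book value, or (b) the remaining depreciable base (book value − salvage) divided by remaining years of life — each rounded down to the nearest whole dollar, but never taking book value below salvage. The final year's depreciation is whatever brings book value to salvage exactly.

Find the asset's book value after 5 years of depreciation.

Depreciable base = $166,944 − $10,400 = $156,544.
Year 1: DB = ⌊$166,944 × 125%/7⌋ = $29,811; SL = ⌊$156,544/7⌋ = $22,363 → take DB $29,811. Book value $137,133.
Year 2: DB = ⌊$137,133 × 125%/7⌋ = $24,488; SL = ⌊$126,733/6⌋ = $21,122 → take DB $24,488. Book value $112,645.
Year 3: DB = ⌊$112,645 × 125%/7⌋ = $20,115; SL = ⌊$102,245/5⌋ = $20,449 → take SL $20,449. Book value $92,196.
Year 4: DB = ⌊$92,196 × 125%/7⌋ = $16,463; SL = ⌊$81,796/4⌋ = $20,449 → take SL $20,449. Book value $71,747.
Year 5: DB = ⌊$71,747 × 125%/7⌋ = $12,811; SL = ⌊$61,347/3⌋ = $20,449 → take SL $20,449. Book value $51,298.

$51,298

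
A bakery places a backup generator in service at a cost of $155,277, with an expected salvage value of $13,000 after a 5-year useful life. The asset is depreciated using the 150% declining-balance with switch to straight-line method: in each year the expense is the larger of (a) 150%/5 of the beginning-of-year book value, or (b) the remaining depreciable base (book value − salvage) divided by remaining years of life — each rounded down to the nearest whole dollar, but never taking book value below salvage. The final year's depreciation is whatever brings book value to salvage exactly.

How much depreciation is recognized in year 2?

Depreciable base = $155,277 − $13,000 = $142,277.
Year 1: DB = ⌊$155,277 × 150%/5⌋ = $46,583; SL = ⌊$142,277/5⌋ = $28,455 → take DB $46,583. Book value $108,694.
Year 2: DB = ⌊$108,694 × 150%/5⌋ = $32,608; SL = ⌊$95,694/4⌋ = $23,923 → take DB $32,608. Book value $76,086.

$32,608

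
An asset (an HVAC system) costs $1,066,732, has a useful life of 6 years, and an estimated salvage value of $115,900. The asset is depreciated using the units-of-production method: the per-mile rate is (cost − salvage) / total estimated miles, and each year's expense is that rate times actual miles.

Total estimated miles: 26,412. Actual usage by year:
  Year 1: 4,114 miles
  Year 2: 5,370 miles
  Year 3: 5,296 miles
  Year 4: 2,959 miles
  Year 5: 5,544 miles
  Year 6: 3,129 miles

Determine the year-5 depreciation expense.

$199,584

Depreciable base = $1,066,732 − $115,900 = $950,832.
Rate = $950,832 / 26,412 miles = $36 per mile.
Year 1: 4,114 × $36 = $148,104. Book value $918,628.
Year 2: 5,370 × $36 = $193,320. Book value $725,308.
Year 3: 5,296 × $36 = $190,656. Book value $534,652.
Year 4: 2,959 × $36 = $106,524. Book value $428,128.
Year 5: 5,544 × $36 = $199,584. Book value $228,544.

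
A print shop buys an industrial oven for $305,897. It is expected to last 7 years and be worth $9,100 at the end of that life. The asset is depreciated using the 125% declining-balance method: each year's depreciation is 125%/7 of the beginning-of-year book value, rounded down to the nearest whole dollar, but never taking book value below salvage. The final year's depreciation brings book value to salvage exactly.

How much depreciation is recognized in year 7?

$84,873

Depreciable base = $305,897 − $9,100 = $296,797.
Year 1: ⌊$305,897 × 125%/7⌋ = $54,624. Book value $251,273.
Year 2: ⌊$251,273 × 125%/7⌋ = $44,870. Book value $206,403.
Year 3: ⌊$206,403 × 125%/7⌋ = $36,857. Book value $169,546.
Year 4: ⌊$169,546 × 125%/7⌋ = $30,276. Book value $139,270.
Year 5: ⌊$139,270 × 125%/7⌋ = $24,869. Book value $114,401.
Year 6: ⌊$114,401 × 125%/7⌋ = $20,428. Book value $93,973.
Year 7 (final): $93,973 − $9,100 = $84,873. Book value $9,100.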